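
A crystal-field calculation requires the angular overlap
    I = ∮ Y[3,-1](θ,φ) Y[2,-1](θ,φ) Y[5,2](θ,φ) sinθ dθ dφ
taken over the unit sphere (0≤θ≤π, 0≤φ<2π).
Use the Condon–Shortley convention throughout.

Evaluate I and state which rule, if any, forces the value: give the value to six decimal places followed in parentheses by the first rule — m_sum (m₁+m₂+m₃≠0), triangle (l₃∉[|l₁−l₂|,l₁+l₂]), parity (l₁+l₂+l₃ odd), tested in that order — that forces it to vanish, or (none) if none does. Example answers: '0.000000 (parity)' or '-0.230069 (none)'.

0.245532 (none)

Checks pass: Σm=0; 10 even; l₃=5∈[1,5].
(2·3+1)(2·2+1)(2·5+1) = 385
Δ: 0! 6! 4! / 11! → 1/2310
sum: t=0:+1/144 = 1/144
3j²(3 2 5; 0 0 0) = Δ·Π!·Σ² = 10/231  (sign -1)
sum: t=0:+1/288 = 1/288
3j²(3 2 5; -1 -1 2) = Δ·Π!·Σ² = 1/22  (sign -1)
combine: 4πI² = 385·10/231·1/22 = 25/33
take √, sign +1: I = 0.24553200
No selection rule forces the value: the integral is nonzero (none).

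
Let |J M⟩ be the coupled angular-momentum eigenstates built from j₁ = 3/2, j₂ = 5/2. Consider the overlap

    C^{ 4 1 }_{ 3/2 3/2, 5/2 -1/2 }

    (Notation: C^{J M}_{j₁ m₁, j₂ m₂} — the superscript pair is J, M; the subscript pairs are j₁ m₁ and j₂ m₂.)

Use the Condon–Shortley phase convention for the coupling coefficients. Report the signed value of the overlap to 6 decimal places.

√[9·0!3!5!/9! · 3!0!2!3!5!3!] = √(6480/7)
  +(−1)^0/∏(0,0,0,2,3,3)! = 1/72  (running 1/72)
⟨..|..⟩ = √(6480/7)·(1/72) = +0.422577

+√(5/28) = +0.422577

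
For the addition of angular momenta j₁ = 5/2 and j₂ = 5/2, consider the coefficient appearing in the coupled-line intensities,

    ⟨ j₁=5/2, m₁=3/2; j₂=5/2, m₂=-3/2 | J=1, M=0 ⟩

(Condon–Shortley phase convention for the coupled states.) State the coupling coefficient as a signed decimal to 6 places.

-0.358569

√[3·4!1!1!/7! · 4!1!1!4!1!1!] = √(288/35)
  +(−1)^0/∏(0,4,1,1,0,0)! = 1/24  (running 1/24)
  +(−1)^1/∏(1,3,0,0,1,1)! = -1/6  (running -1/8)
⟨..|..⟩ = √(288/35)·(-1/8) = -0.358569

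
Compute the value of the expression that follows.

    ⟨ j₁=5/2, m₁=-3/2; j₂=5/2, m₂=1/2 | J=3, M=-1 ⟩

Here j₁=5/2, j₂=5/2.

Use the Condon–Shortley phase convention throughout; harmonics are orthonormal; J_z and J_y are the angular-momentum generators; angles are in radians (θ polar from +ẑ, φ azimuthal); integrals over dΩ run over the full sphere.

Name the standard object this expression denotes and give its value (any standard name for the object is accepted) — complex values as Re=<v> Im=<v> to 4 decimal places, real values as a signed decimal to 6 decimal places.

This is a Clebsch–Gordan (vector-coupling) coefficient.
√[7·2!3!3!/9! · 1!4!3!2!2!4!] = √(96/5)
  +(−1)^1/∏(1,1,3,2,0,1)! = -1/12  (running -1/12)
  +(−1)^2/∏(2,0,2,1,1,2)! = 1/8  (running 1/24)
⟨..|..⟩ = √(96/5)·(1/24) = +0.182574

Clebsch–Gordan coefficient, +√(1/30) ≈ +0.182574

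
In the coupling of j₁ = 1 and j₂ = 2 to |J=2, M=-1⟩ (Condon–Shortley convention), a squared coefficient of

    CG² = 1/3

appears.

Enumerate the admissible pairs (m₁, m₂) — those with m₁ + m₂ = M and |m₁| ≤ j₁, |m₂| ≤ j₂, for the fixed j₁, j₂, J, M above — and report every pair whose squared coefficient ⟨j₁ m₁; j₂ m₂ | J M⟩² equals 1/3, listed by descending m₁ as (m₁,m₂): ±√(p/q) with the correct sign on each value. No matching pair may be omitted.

Admissible pairs with m₁+m₂ = M = -1: (-1,0), (0,-1), (1,-2)
  (m₁,m₂)=(1,-2): CG² = 1/3, CG = +√(1/3)   ← matches the target
  (m₁,m₂)=(0,-1): CG² = 1/6, CG = +√(1/6)
  (m₁,m₂)=(-1,0): CG² = 1/2, CG = −√(1/2)
Pairs with CG² = 1/3: (1,-2): +√(1/3)

(1,-2): +√(1/3)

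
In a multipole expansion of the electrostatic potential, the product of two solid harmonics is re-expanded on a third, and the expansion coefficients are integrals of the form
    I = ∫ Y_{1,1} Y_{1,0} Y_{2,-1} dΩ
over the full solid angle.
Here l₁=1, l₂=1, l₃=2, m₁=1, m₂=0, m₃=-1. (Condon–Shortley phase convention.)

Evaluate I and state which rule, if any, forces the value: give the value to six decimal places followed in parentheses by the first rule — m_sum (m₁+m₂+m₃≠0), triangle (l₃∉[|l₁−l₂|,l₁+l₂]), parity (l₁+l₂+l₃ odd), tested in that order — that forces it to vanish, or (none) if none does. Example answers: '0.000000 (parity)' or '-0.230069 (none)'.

Rules hold: Σm=0, L=4 even, 0≤2≤2.
N = 3·3·5 = 45
Δ = 0!·2!·2!/5! = 1/30
Racah Σ t=0..0: t=0:+1/1 = 1/1
⇒ 3j(1 1 2; 0 0 0)² = 2/15, sgn +1
Racah Σ t=0..0: t=0:+1/2 = 1/2
⇒ 3j(1 1 2; 1 0 -1)² = 1/10, sgn -1
4πI² = N·(3j₀)²·(3jₘ)² = 3/5
I = -1·√(0.6/4π) = -0.21850969
No selection rule forces the value: the integral is nonzero (none).

-0.218510 (none)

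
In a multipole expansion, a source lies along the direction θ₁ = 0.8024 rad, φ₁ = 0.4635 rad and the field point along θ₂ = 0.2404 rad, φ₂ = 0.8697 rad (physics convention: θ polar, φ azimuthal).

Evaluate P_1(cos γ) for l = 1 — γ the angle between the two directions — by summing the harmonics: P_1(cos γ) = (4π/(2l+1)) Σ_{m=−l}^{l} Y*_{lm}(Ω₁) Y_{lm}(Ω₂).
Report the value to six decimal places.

Summing Y*_{l m}(θ₁,φ₁)·Y_{l m}(θ₂,φ₂) over m ∈ [−1, 1]; prefactor 4π/(2·1+1) = 4.188790:
  m=-1: (+0.222209+0.111064i) × (+0.053062-0.062857i) = +0.018772-0.008074i  (running Σ = +0.018772-0.008074i)
  m=0: (+0.339570-0.000000i) × (+0.474552+0.000000i) = +0.161144+0.000000i  (running Σ = +0.179916-0.008074i)
  m=1: (-0.222209+0.111064i) × (-0.053062-0.062857i) = +0.018772+0.008074i  (running Σ = +0.198688+0.000000i)
Accumulated sum +0.198688+0.000000i; after 4π/(2l+1) scaling, +0.832261+0.000000i ⇒ P_1 = 0.832261

0.832261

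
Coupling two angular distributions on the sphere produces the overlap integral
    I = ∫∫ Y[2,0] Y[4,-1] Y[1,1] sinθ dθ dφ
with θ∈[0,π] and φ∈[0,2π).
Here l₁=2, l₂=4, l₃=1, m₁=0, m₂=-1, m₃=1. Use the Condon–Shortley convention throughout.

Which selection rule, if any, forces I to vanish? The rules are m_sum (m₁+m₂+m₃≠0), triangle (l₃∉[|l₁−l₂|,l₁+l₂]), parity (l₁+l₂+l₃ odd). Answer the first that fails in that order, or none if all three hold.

Σmᵢ = 0  ✓
l₃∈[|l₁−l₂|,l₁+l₂]=[2,6] required, l₃=1 fails  ✗
Σlᵢ = 7 ⇒ odd

triangle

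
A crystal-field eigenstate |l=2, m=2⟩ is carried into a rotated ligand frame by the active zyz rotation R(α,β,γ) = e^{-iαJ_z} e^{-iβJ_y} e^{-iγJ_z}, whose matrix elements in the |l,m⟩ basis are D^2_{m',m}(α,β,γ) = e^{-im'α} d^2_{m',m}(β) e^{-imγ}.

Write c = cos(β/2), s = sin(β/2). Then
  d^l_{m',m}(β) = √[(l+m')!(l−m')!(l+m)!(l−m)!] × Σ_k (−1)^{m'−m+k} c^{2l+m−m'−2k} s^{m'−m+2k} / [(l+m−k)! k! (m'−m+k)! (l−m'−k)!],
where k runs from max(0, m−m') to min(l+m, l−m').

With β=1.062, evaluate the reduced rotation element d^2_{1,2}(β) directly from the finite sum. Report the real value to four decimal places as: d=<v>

d=0.6494

d^2_{1,2}(β=1.0620) via the finite sum:
Half-angle: c=0.862301, s=0.506396. N=√(6·1·24·1)=12.000000
k∈{1} keeps every argument non-negative
  k=1: (−1)^0·12.0000/(6)·0.8623^3·0.5064^1 = +0.649377
d^2_{1,2}(1.0620) = +0.649377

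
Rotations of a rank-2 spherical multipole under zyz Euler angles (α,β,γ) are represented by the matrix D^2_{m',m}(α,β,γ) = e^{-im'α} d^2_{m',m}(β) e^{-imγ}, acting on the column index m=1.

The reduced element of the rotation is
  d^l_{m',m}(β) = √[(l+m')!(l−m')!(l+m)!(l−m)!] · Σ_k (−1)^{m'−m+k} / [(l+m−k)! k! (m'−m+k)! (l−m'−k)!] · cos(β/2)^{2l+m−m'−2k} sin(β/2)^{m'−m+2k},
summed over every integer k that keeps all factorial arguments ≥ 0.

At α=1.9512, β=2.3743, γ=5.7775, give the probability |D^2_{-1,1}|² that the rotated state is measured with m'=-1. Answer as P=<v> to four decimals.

P=0.1429

D^2_{-1,1}(1.9512,2.3743,5.7775) = e^{-i·-1·1.9512}·d^2_{-1,1}(2.3743)·e^{-i·1·5.7775}. Compute d first:
Half-angle: c=0.374304, s=0.927306. N=√(1·6·6·1)=6.000000
Admissible k: 2..3 (factorial args all ≥0)
  k=2: (−1)^0·6.0000/(2)·0.3743^2·0.9273^2 = +0.361424
  k=3: (−1)^1·6.0000/(6)·0.3743^0·0.9273^4 = -0.739422
d^2_{-1,1}(2.3743) = +0.361424 -0.739422 = -0.377998
|D^2_{-1,1}|² = |d^2_{-1,1}(β)|² = (-0.377998)² = 0.142882 (the z-rotation phases have unit modulus)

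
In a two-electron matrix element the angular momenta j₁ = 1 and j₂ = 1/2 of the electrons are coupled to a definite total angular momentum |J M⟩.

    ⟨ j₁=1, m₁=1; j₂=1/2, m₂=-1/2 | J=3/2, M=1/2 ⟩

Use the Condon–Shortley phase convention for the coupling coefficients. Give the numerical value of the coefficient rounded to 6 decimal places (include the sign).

+√(1/3) = +0.577350

triangle: 0!*2!*1!/4! = 2/24
(j±m)!: 2!*0!*0!*1!*2!*1! = 4
prefactor² = (2J+1)*Δ*N² = 4/3
  k=0: +1/(0!*0!*0!*0!*2!*1!) = 1/2
Σ = 1/2  ⇒  CG² = 4/3*(1/2)² = 1/3
CG = +√(1/3) = +0.577350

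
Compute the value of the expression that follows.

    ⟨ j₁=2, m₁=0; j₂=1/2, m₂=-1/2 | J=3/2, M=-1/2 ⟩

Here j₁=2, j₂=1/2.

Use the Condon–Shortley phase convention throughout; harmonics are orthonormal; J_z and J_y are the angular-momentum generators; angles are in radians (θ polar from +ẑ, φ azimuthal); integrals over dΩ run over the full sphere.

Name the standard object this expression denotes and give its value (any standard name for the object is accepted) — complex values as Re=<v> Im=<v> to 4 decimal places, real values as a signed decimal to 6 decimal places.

This is a Clebsch–Gordan (vector-coupling) coefficient.
triangle: 1!*3!*0!/5! = 6/120
(j±m)!: 2!*2!*0!*1!*1!*2! = 8
prefactor² = (2J+1)*Δ*N² = 8/5
  k=0: +1/(0!*1!*2!*0!*1!*0!) = 1/2
Σ = 1/2  ⇒  CG² = 8/5*(1/2)² = 2/5
CG = +√(2/5) = +0.632456

Clebsch–Gordan coefficient, +√(2/5) ≈ +0.632456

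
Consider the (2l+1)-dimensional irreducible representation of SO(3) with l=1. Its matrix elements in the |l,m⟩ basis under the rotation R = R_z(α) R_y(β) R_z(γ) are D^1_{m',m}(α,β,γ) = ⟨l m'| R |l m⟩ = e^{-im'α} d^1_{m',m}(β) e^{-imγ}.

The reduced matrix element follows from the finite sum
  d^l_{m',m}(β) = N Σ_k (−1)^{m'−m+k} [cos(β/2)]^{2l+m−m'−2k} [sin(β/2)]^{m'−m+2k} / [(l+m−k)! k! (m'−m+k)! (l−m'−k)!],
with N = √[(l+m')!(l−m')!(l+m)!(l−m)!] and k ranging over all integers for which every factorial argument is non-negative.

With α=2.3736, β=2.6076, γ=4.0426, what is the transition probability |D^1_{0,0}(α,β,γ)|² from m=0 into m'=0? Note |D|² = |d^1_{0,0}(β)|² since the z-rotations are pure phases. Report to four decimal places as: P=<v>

P=0.7409

Split into d^1_{0,0}(β=2.6076) × two z-phases.
Half-angle: c=0.263835, s=0.964568. N=√(1·1·1·1)=1.000000
The bounds max(0,m−m')=0 and min(l+m,l−m')=1 give 2 terms
  k=0: (−1)^0·1.0000/(1)·0.2638^2·0.9646^0 = +0.069609
  k=1: (−1)^1·1.0000/(1)·0.2638^0·0.9646^2 = -0.930391
d^1_{0,0}(2.6076) = +0.069609 -0.930391 = -0.860782
|D^1_{0,0}|² = |d^1_{0,0}(β)|² = (-0.860782)² = 0.740945 (the z-rotation phases have unit modulus)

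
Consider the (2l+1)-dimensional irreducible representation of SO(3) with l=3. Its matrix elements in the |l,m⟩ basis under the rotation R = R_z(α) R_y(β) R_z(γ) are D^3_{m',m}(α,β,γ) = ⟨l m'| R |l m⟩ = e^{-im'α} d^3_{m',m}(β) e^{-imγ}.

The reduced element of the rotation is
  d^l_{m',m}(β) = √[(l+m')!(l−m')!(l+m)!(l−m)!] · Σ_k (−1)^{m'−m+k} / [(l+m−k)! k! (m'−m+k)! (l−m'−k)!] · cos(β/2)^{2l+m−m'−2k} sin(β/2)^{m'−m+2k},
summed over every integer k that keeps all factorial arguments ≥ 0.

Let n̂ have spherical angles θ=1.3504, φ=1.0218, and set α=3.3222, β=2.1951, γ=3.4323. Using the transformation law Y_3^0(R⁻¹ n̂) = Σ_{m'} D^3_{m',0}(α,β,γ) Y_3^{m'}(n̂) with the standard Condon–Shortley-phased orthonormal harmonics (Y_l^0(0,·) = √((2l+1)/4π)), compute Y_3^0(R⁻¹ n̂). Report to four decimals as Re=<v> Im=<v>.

Re=0.2083 Im=0.0000

Need the full column D^3_{m',0} for m'=−3..3 at α=3.3222, β=2.1951, γ=3.4323.
cos(β/2)=0.455778, sin(β/2)=0.890093
d^3_{-3,0}: single k=3 term ⇒ +0.298595;  D = -0.255827-0.153985i
d^3_{-2,0}: k∈[2..3] ⇒ +0.187260 -0.714184 = -0.526923;  D = -0.492920-0.186220i
d^3_{-1,0}: k∈[1..3] ⇒ +0.060645 -0.693872 +0.882109 = +0.248882;  D = -0.244833-0.044706i
d^3_{0,0}: k∈[0..3] ⇒ +0.008964 -0.307700 +1.173524 -0.497294 = +0.377494;  D = +0.377494+0.000000i
d^3_{1,0}: k∈[0..2] ⇒ -0.060645 +0.693872 -0.882109 = -0.248882;  D = +0.244833-0.044706i
d^3_{2,0}: k∈[0..1] ⇒ +0.187260 -0.714184 = -0.526923;  D = -0.492920+0.186220i
d^3_{3,0}: single k=0 term ⇒ -0.298595;  D = +0.255827-0.153985i
Y_3^{m'}(θ=1.3504,φ=1.0218) and Σ D·Y over m':
  (-0.2558-0.1540i)·(-0.3865-0.0295i)  (-0.4929-0.1862i)·(-0.0969-0.1894i)  (-0.2448-0.0447i)·(-0.1252+0.2047i)  (+0.3775+0.0000i)·(-0.2253+0.0000i)  (+0.2448-0.0447i)·(+0.1252+0.2047i)  (-0.4929+0.1862i)·(-0.0969+0.1894i)  (+0.2558-0.1540i)·(+0.3865-0.0295i)
Y_3^0(R⁻¹ n̂) = +0.208258+0.000000i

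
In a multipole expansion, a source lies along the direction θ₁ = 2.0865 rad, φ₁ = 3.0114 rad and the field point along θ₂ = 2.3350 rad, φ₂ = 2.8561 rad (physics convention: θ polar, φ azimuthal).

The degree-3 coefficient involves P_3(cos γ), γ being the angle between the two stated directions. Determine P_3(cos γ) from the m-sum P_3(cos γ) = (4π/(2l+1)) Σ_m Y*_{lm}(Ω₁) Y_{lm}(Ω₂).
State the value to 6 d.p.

0.781192

Summing Y*_{l m}(θ₁,φ₁)·Y_{l m}(θ₂,φ₂) over m ∈ [−3, 3]; prefactor 4π/(2·3+1) = 1.795196:
  m=-3: Y*=(-0.254005, 0.104582)  Y=(-0.102842, -0.118609)  product (0.038527, 0.019372)
  m=-2: Y*=(-0.368565, 0.098198)  Y=(-0.310105, -0.199199)  product (0.133855, 0.042966)
  m=-1: Y*=(-0.060206, 0.007883)  Y=(-0.312089, -0.091601)  product (0.019512, 0.003055)
  m=+0: Y*=(0.328316, -0.000000)  Y=(0.156468, 0.000000)  product (0.051371, 0.000000)
  m=+1: Y*=(0.060206, 0.007883)  Y=(0.312089, -0.091601)  product (0.019512, -0.003055)
  m=+2: Y*=(-0.368565, -0.098198)  Y=(-0.310105, 0.199199)  product (0.133855, -0.042966)
  m=+3: Y*=(0.254005, 0.104582)  Y=(0.102842, -0.118609)  product (0.038527, -0.019372)
Total Σ_m = (0.435157, 0.000000). Multiply by 1.795196: (0.781192, 0.000000). P_3(cos γ) = 0.781192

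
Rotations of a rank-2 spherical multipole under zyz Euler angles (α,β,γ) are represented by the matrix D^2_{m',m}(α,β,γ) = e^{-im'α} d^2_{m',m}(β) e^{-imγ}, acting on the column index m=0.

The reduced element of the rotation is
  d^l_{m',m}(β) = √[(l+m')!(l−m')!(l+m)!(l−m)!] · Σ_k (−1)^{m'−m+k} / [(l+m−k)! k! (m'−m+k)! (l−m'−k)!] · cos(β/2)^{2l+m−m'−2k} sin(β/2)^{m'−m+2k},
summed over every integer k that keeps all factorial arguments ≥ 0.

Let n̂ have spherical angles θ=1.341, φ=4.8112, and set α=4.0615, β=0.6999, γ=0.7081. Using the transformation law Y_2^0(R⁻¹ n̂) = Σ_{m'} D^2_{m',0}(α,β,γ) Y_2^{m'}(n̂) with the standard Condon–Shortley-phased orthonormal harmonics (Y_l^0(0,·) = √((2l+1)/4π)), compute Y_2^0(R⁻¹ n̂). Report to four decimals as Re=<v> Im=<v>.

Re=0.0641 Im=0.0000

Need the full column D^2_{m',0} for m'=−2..2 at α=4.0615, β=0.6999, γ=0.7081.
cos(β/2)=0.939390, sin(β/2)=0.342851
d^2_{-2,0}: single k=2 term ⇒ +0.254084;  D = -0.067532+0.244945i
d^2_{-1,0}: k∈[1..2] ⇒ +0.696175 -0.092734 = +0.603441;  D = -0.365621-0.480065i
d^2_{0,0}: k∈[0..2] ⇒ +0.778724 -0.414918 +0.013817 = +0.377623;  D = +0.377623+0.000000i
d^2_{1,0}: k∈[0..1] ⇒ -0.696175 +0.092734 = -0.603441;  D = +0.365621-0.480065i
d^2_{2,0}: single k=0 term ⇒ +0.254084;  D = -0.067532-0.244945i
Y_2^{m'}(θ=1.341,φ=4.8112) and Σ D·Y over m':
  (-0.0675+0.2449i)·(-0.3591+0.0719i)  (-0.3656-0.4801i)·(+0.0169+0.1705i)  (+0.3776+0.0000i)·(-0.2663+0.0000i)  (+0.3656-0.4801i)·(-0.0169+0.1705i)  (-0.0675-0.2449i)·(-0.3591-0.0719i)
Y_2^0(R⁻¹ n̂) = +0.064065+0.000000i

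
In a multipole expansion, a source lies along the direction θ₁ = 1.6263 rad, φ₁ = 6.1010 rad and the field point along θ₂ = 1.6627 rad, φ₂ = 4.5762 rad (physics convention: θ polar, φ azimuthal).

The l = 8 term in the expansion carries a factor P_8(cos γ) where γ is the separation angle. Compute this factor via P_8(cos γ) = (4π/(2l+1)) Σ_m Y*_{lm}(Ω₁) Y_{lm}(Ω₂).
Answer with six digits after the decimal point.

0.248387

Expand P_8 via completeness: Σ_{m} conj(Y_{8,m}) at Ω₁ times Y_{8,m} at Ω₂ —
  [-8]  conj(Y_{8,-8})(Ω₁) = (0.057566, -0.505848) ; Y_{8,-8}(Ω₂) = (0.230664, 0.441678) ; Δ = (0.236700, -0.091255)
  [-7]  conj(Y_{8,-7})(Ω₁) = (-0.032950, 0.108243) ; Y_{8,-7}(Ω₂) = (-0.149773, 0.106354) ; Δ = (-0.006577, -0.019716)
  [-6]  conj(Y_{8,-6})(Ω₁) = (-0.163540, 0.315915) ; Y_{8,-6}(Ω₂) = (0.219405, 0.233793) ; Δ = (-0.109740, 0.031079)
  [-5]  conj(Y_{8,-5})(Ω₁) = (0.081055, -0.104467) ; Y_{8,-5}(Ω₂) = (-0.132178, 0.163138) ; Δ = (0.006329, 0.027031)
  [-4]  conj(Y_{8,-4})(Ω₁) = (0.230904, -0.206117) ; Y_{8,-4}(Ω₂) = (0.223488, 0.135414) ; Δ = (0.079516, -0.014797)
  [-3]  conj(Y_{8,-3})(Ω₁) = (-0.120335, 0.073209) ; Y_{8,-3}(Ω₂) = (-0.087540, 0.202203) ; Δ = (-0.004269, -0.030741)
  [-2]  conj(Y_{8,-2})(Ω₁) = (-0.270338, 0.103107) ; Y_{8,-2}(Ω₂) = (0.225521, 0.062993) ; Δ = (-0.067462, 0.006224)
  [-1]  conj(Y_{8,-1})(Ω₁) = (0.142066, -0.026173) ; Y_{8,-1}(Ω₂) = (-0.030449, 0.222192) ; Δ = (0.001490, 0.032363)
  [+0]  conj(Y_{8,0})(Ω₁) = (0.283395, -0.000000) ; Y_{8,0}(Ω₂) = (0.226007, 0.000000) ; Δ = (0.064049, 0.000000)
  [+1]  conj(Y_{8,1})(Ω₁) = (-0.142066, -0.026173) ; Y_{8,1}(Ω₂) = (0.030449, 0.222192) ; Δ = (0.001490, -0.032363)
  [+2]  conj(Y_{8,2})(Ω₁) = (-0.270338, -0.103107) ; Y_{8,2}(Ω₂) = (0.225521, -0.062993) ; Δ = (-0.067462, -0.006224)
  [+3]  conj(Y_{8,3})(Ω₁) = (0.120335, 0.073209) ; Y_{8,3}(Ω₂) = (0.087540, 0.202203) ; Δ = (-0.004269, 0.030741)
  [+4]  conj(Y_{8,4})(Ω₁) = (0.230904, 0.206117) ; Y_{8,4}(Ω₂) = (0.223488, -0.135414) ; Δ = (0.079516, 0.014797)
  [+5]  conj(Y_{8,5})(Ω₁) = (-0.081055, -0.104467) ; Y_{8,5}(Ω₂) = (0.132178, 0.163138) ; Δ = (0.006329, -0.027031)
  [+6]  conj(Y_{8,6})(Ω₁) = (-0.163540, -0.315915) ; Y_{8,6}(Ω₂) = (0.219405, -0.233793) ; Δ = (-0.109740, -0.031079)
  [+7]  conj(Y_{8,7})(Ω₁) = (0.032950, 0.108243) ; Y_{8,7}(Ω₂) = (0.149773, 0.106354) ; Δ = (-0.006577, 0.019716)
  [+8]  conj(Y_{8,8})(Ω₁) = (0.057566, 0.505848) ; Y_{8,8}(Ω₂) = (0.230664, -0.441678) ; Δ = (0.236700, 0.091255)
Σ over m = (0.336022, -0.000000); ×(4π/17) → (0.248387, -0.000000). Real part: 0.248387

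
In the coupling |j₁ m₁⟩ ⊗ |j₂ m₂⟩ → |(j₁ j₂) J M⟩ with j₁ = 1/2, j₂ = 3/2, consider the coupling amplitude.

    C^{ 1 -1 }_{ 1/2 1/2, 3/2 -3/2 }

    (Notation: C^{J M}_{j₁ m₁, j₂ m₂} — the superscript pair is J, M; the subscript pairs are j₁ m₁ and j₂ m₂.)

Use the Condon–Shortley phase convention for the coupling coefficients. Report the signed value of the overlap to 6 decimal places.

j₁+j₂−J=1  J+j₁−j₂=0  J−j₁+j₂=2  j₁+j₂+J+1=4
(j₁±m₁, j₂±m₂, J±M) = (1,0,0,3,0,2)
P² = 3
sum k=0..0:
  [0] +1/2 = 1/2
S = 1/2
C² = P²·S² = 3/4 ; C = +0.866025

+√(3/4) ≈ +0.866025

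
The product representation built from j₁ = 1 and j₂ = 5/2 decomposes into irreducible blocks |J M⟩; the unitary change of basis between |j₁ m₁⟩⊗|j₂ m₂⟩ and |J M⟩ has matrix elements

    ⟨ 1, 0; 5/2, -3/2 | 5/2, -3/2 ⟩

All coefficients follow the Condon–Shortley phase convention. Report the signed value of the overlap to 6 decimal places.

+0.507093

j₁+j₂−J=1  J+j₁−j₂=1  J−j₁+j₂=4  j₁+j₂+J+1=7
(j₁±m₁, j₂±m₂, J±M) = (1,1,1,4,1,4)
P² = 576/35
sum k=0..1:
  [0] +1/6 = 1/6
  [1] −1/24 = -1/24
S = 1/8
C² = P²·S² = 9/35 ; C = +0.507093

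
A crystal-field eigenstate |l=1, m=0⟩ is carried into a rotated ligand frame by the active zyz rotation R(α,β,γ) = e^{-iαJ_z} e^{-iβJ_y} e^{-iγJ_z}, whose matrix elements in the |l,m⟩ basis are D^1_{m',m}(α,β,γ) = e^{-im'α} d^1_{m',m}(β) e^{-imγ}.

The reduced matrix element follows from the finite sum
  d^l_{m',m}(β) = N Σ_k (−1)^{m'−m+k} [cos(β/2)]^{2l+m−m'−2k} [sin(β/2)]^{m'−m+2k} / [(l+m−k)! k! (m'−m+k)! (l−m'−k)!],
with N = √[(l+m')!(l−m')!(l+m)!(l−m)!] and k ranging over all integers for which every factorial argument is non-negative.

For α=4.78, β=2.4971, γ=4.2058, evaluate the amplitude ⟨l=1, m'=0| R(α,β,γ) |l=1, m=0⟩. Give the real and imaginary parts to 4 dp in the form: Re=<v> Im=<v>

Re=-0.7994 Im=0.0000

Split into d^1_{0,0}(β=2.4971) × two z-phases.
With c≡cos(β/2)=0.316698 and s≡sin(β/2)=0.948526, N=[1·1·1·1]^{1/2}=1.000000
The bounds max(0,m−m')=0 and min(l+m,l−m')=1 give 2 terms
  k=0: (−1)^0·1.0000/(1)·0.3167^2·0.9485^0 = +0.100298
  k=1: (−1)^1·1.0000/(1)·0.3167^0·0.9485^2 = -0.899702
d^1_{0,0}(2.4971) = +0.100298 -0.899702 = -0.799405
Phases: e^{-i·(0)·4.7800}=+1.000000+0.000000i, e^{-i·(0)·4.2058}=+1.000000+0.000000i ⇒ D=-0.799405+0.000000i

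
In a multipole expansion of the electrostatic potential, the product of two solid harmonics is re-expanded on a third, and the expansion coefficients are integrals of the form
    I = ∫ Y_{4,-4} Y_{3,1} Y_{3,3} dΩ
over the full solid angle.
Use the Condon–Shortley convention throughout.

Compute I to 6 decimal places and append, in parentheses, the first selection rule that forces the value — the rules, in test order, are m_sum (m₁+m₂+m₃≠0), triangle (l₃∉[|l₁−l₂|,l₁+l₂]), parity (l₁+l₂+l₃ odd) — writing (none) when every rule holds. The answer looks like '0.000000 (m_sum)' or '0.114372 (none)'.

-0.166198 (none)

m-sum 0 ✓  L=10 even ✓  1≤3≤7 ✓
Π(2lᵢ+1) = 9×7×7 = 441
triangle coeff Δ(4,3,3) = 1/34650
Σ_t [1,3]: t=1:−1/72 t=2:+1/16 t=3:−1/72 = 5/144
(3j)²=2/77 [(4 3 3; 0 0 0)], sign=-1
Σ_t [4,4]: t=4:+1/1152 = 1/1152
(3j)²=1/33 [(4 3 3; -4 1 3)], sign=+1
⇒ 4πI² = 42/121
I = (-1)√(42/121/(4π)) = -0.16619847
No selection rule forces the value: the integral is nonzero (none).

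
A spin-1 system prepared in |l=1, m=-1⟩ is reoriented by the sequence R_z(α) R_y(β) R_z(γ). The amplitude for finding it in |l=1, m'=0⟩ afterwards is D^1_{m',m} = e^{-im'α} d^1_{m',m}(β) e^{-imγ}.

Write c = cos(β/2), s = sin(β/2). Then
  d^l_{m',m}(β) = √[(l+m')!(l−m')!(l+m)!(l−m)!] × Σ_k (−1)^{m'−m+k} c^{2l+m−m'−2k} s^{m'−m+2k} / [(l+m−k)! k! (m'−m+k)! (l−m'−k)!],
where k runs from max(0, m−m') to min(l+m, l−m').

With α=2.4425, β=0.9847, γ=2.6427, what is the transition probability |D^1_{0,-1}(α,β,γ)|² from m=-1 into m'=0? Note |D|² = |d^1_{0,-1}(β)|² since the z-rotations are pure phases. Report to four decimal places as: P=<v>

P=0.3470

Split into d^1_{0,-1}(β=0.9847) × two z-phases.
Half-angle: c=0.881224, s=0.472698. N=√(1·1·1·2)=1.414214
Admissible k: 0..0 (factorial args all ≥0)
  k=0: (−1)^1·1.4142/(1)·0.8812^1·0.4727^1 = -0.589095
d^1_{0,-1}(0.9847) = -0.589095
|D^1_{0,-1}|² = |d^1_{0,-1}(β)|² = (-0.589095)² = 0.347033 (the z-rotation phases have unit modulus)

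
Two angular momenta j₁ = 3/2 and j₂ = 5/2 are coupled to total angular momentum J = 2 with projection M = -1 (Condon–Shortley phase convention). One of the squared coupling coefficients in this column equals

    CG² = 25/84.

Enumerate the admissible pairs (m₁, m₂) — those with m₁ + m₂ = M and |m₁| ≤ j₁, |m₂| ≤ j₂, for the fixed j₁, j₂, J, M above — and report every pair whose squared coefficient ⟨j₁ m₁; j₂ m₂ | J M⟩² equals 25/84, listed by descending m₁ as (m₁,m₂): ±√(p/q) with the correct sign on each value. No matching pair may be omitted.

(-1/2,-1/2): −√(25/84)

Admissible pairs with m₁+m₂ = M = -1: (-3/2,1/2), (-1/2,-1/2), (1/2,-3/2), (3/2,-5/2)
  (m₁,m₂)=(3/2,-5/2): CG² = 5/14, CG = +√(5/14)
  (m₁,m₂)=(1/2,-3/2): CG² = 1/42, CG = +√(1/42)
  (m₁,m₂)=(-1/2,-1/2): CG² = 25/84, CG = −√(25/84)   ← matches the target
  (m₁,m₂)=(-3/2,1/2): CG² = 9/28, CG = +√(9/28)
Pairs with CG² = 25/84: (-1/2,-1/2): −√(25/84)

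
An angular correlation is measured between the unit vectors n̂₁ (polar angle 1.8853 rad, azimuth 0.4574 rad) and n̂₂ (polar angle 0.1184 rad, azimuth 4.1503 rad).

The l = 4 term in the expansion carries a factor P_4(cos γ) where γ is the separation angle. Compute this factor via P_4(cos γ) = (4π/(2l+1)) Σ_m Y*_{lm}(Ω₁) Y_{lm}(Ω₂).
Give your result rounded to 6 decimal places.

Addition theorem: P_4(cos γ) = (4π/9) Σ_m Y*_{lm}(Ω₁) Y_{lm}(Ω₂), m = −4…4:
  term(m=-4) = -0.00002 - 0.00003j   from Y*(Ω₁)=-0.09262 + 0.34984j, Y(Ω₂)=-0.00005 + 0.00007j
  term(m=-3) = -0.00006 - 0.00068j   from Y*(Ω₁)=-0.06569 - 0.32643j, Y(Ω₂)=0.00203 + 0.00024j
  term(m=-2) = -0.00124 + 0.00246j   from Y*(Ω₁)=-0.06092 - 0.07914j, Y(Ω₂)=-0.01190 - 0.02485j
  term(m=-1) = -0.05982 + 0.03678j   from Y*(Ω₁)=0.29095 + 0.14321j, Y(Ω₂)=-0.11541 + 0.18323j
  term(m=+0) = 0.03748 + 0.00000j   from Y*(Ω₁)=0.04757 + 0.00000j, Y(Ω₂)=0.78796 + 0.00000j
  term(m=+1) = -0.05982 - 0.03678j   from Y*(Ω₁)=-0.29095 + 0.14321j, Y(Ω₂)=0.11541 + 0.18323j
  term(m=+2) = -0.00124 - 0.00246j   from Y*(Ω₁)=-0.06092 + 0.07914j, Y(Ω₂)=-0.01190 + 0.02485j
  term(m=+3) = -0.00006 + 0.00068j   from Y*(Ω₁)=0.06569 - 0.32643j, Y(Ω₂)=-0.00203 + 0.00024j
  term(m=+4) = -0.00002 + 0.00003j   from Y*(Ω₁)=-0.09262 - 0.34984j, Y(Ω₂)=-0.00005 - 0.00007j
Σ over m = -0.08479 + 0.00000j; ×(4π/9) → -0.11838 + 0.00000j. Real part: -0.118384

-0.118384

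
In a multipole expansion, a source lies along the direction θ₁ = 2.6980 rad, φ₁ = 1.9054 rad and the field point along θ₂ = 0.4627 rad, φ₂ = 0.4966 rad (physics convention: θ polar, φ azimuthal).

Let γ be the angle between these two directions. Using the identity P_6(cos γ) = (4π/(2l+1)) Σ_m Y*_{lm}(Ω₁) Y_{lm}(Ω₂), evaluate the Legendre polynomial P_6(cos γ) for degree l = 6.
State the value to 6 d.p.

-0.350152

Summing Y*_{l m}(θ₁,φ₁)·Y_{l m}(θ₂,φ₂) over m ∈ [−6, 6]; prefactor 4π/(2·6+1) = 0.966644:
  m=-6: Y*=(0.001277, -0.002736)  Y=(-0.003771, -0.000616)  product (-0.000007, 0.000010)
  m=-5: Y*=(0.021896, 0.002246)  Y=(-0.020985, -0.016240)  product (-0.000423, -0.000403)
  m=-4: Y*=(0.022230, 0.093933)  Y=(-0.044651, -0.101178)  product (0.008511, -0.006443)
  m=-3: Y*=(-0.234380, 0.149235)  Y=(0.024362, -0.300117)  product (0.039078, 0.073977)
  m=-2: Y*=(-0.389512, -0.308090)  Y=(0.274470, -0.421135)  product (-0.236657, 0.079476)
  m=-1: Y*=(0.130507, -0.375368)  Y=(0.309220, -0.167565)  product (-0.022543, -0.137940)
  m=+0: Y*=(-0.226560, -0.000000)  Y=(-0.272975, 0.000000)  product (0.061845, 0.000000)
  m=+1: Y*=(-0.130507, -0.375368)  Y=(-0.309220, -0.167565)  product (-0.022543, 0.137940)
  m=+2: Y*=(-0.389512, 0.308090)  Y=(0.274470, 0.421135)  product (-0.236657, -0.079476)
  m=+3: Y*=(0.234380, 0.149235)  Y=(-0.024362, -0.300117)  product (0.039078, -0.073977)
  m=+4: Y*=(0.022230, -0.093933)  Y=(-0.044651, 0.101178)  product (0.008511, 0.006443)
  m=+5: Y*=(-0.021896, 0.002246)  Y=(0.020985, -0.016240)  product (-0.000423, 0.000403)
  m=+6: Y*=(0.001277, 0.002736)  Y=(-0.003771, 0.000616)  product (-0.000007, -0.000010)
Total Σ_m = (-0.362235, -0.000000). Multiply by 0.966644: (-0.350152, -0.000000). P_6(cos γ) = -0.350152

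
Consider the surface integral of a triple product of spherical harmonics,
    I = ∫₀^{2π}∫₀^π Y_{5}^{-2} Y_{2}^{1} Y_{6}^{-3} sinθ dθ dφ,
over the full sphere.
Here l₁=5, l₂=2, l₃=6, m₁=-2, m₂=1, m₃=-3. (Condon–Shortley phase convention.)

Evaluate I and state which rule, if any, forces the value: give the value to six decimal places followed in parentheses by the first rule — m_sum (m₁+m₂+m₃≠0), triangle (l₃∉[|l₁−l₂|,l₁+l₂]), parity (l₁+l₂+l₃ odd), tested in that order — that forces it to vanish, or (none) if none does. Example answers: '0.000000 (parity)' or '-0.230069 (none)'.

m-sum = -2 + 1 − 3 = -4 ≠ 0 ⇒ I = 0

0.000000 (m_sum)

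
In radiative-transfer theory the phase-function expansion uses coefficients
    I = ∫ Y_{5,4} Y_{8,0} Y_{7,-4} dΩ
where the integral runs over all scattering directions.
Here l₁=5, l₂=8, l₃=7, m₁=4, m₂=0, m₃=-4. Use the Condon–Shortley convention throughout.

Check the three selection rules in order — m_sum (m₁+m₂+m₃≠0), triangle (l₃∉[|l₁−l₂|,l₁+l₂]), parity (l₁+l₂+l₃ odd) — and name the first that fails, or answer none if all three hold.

Σmᵢ = 0  ✓
l₃∈[|l₁−l₂|,l₁+l₂]=[3,13], have l₃=7  ✓
Σlᵢ = 20 ⇒ even  ✓

none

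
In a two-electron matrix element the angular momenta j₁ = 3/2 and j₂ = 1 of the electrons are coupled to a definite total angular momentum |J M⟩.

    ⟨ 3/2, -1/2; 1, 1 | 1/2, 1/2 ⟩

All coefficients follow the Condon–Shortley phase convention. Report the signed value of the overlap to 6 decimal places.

√[2·2!1!0!/4! · 1!2!2!0!1!0!] = √(2/3)
  +(−1)^2/∏(2,0,0,0,1,0)! = 1/2  (running 1/2)
⟨..|..⟩ = √(2/3)·(1/2) = +0.408248

+0.408248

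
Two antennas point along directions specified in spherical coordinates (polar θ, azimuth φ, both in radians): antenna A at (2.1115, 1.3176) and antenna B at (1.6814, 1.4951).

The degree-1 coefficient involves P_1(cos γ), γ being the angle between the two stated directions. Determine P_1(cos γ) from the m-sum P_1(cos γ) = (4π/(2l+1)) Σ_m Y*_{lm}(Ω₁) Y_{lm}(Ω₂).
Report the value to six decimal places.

Addition theorem: P_1(cos γ) = (4π/3) Σ_m Y*_{lm}(Ω₁) Y_{lm}(Ω₂), m = −1…1:
  [-1]  conj(Y_{1,-1})(Ω₁) = 0.07420 + 0.28676j ; Y_{1,-1}(Ω₂) = 0.02597 - 0.34240j ; Δ = 0.10011 - 0.01796j
  [+0]  conj(Y_{1,0})(Ω₁) = -0.25150 + 0.00000j ; Y_{1,0}(Ω₂) = -0.05393 + 0.00000j ; Δ = 0.01356 + 0.00000j
  [+1]  conj(Y_{1,1})(Ω₁) = -0.07420 + 0.28676j ; Y_{1,1}(Ω₂) = -0.02597 - 0.34240j ; Δ = 0.10011 + 0.01796j
Total Σ_m = 0.21379 + 0.00000j. Multiply by 4.188790: 0.89554 + 0.00000j. P_1(cos γ) = 0.895536

0.895536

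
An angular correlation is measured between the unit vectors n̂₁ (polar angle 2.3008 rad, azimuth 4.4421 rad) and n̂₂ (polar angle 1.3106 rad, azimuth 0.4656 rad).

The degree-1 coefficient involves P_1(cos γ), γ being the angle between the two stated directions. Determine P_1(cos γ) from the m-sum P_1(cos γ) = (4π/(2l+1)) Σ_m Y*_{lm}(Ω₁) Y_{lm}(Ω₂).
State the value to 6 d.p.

-0.654924

Addition theorem: P_1(cos γ) = (4π/3) Σ_m Y*_{lm}(Ω₁) Y_{lm}(Ω₂), m = −1…1:
  [-1]  conj(Y_{1,-1})(Ω₁) = -0.068742-0.248105i ; Y_{1,-1}(Ω₂) = +0.298326-0.149892i ; Δ = -0.057697-0.063712i
  [+0]  conj(Y_{1,0})(Ω₁) = -0.325836-0.000000i ; Y_{1,0}(Ω₂) = +0.125703+0.000000i ; Δ = -0.040958-0.000000i
  [+1]  conj(Y_{1,1})(Ω₁) = +0.068742-0.248105i ; Y_{1,1}(Ω₂) = -0.298326-0.149892i ; Δ = -0.057697+0.063712i
Accumulated sum -0.156351+0.000000i; after 4π/(2l+1) scaling, -0.654924+0.000000i ⇒ P_1 = -0.654924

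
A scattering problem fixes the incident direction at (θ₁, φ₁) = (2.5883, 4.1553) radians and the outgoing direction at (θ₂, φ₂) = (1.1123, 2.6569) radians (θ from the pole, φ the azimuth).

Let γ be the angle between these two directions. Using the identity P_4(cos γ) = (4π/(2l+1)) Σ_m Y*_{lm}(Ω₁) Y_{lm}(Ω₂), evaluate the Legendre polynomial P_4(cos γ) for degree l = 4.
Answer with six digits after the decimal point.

Term-by-term m-sum for l=4 (normalisation 4π/9 = 1.396263):
  term(m=-4) = (0.009254, -0.002757)   from Y*(Ω₁)=(-0.020624, -0.026709), Y(Ω₂)=(-0.102930, 0.266981)
  term(m=-3) = (0.013302, 0.060278)   from Y*(Ω₁)=(-0.153751, 0.015500), Y(Ω₂)=(-0.046518, -0.396740)
  term(m=-2) = (-0.037127, 0.005414)   from Y*(Ω₁)=(-0.165649, 0.337203), Y(Ω₂)=(0.056506, 0.082344)
  term(m=-1) = (0.009671, 0.133351)   from Y*(Ω₁)=(0.231153, 0.371091), Y(Ω₂)=(0.270591, 0.142491)
  term(m=+0) = (0.006466, 0.000000)   from Y*(Ω₁)=(-0.039856, -0.000000), Y(Ω₂)=(-0.162246, 0.000000)
  term(m=+1) = (0.009671, -0.133351)   from Y*(Ω₁)=(-0.231153, 0.371091), Y(Ω₂)=(-0.270591, 0.142491)
  term(m=+2) = (-0.037127, -0.005414)   from Y*(Ω₁)=(-0.165649, -0.337203), Y(Ω₂)=(0.056506, -0.082344)
  term(m=+3) = (0.013302, -0.060278)   from Y*(Ω₁)=(0.153751, 0.015500), Y(Ω₂)=(0.046518, -0.396740)
  term(m=+4) = (0.009254, 0.002757)   from Y*(Ω₁)=(-0.020624, 0.026709), Y(Ω₂)=(-0.102930, -0.266981)
Accumulated sum (-0.003335, -0.000000); after 4π/(2l+1) scaling, (-0.004656, -0.000000) ⇒ P_4 = -0.004656

-0.004656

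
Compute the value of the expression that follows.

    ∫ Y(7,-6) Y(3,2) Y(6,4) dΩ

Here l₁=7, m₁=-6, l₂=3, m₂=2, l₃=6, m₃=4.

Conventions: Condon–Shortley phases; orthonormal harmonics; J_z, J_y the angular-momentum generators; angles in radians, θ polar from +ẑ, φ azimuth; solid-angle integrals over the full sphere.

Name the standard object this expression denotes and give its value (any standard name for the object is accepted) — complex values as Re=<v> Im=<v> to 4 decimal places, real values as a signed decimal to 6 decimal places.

This is a Gaunt coefficient — the integral of a triple product of spherical harmonics over the sphere.
m-sum 0 ✓  L=16 even ✓  4≤6≤10 ✓
Π(2lᵢ+1) = 15×7×13 = 1365
triangle coeff Δ(7,3,6) = 1/2042040
Σ_t [1,3]: t=1:−1/207360 t=2:+1/57600 t=3:−1/207360 = 1/129600
(3j)²=168/12155 [(7 3 6; 0 0 0)], sign=+1
Σ_t [3,4]: t=3:−1/43545600 t=4:+1/8709120 = 1/10886400
(3j)²=8/357 [(7 3 6; -6 2 4)], sign=+1
⇒ 4πI² = 1344/3179
I = (+1)√(1344/3179/(4π)) = 0.18342116

Gaunt coefficient, +0.183421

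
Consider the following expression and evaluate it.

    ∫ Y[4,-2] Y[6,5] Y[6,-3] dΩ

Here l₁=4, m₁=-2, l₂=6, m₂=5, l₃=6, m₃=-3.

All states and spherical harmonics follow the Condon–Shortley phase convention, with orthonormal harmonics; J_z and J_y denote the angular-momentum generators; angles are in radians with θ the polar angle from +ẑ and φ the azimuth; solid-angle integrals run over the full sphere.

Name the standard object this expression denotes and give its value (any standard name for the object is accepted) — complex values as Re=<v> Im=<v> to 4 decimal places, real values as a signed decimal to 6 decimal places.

Gaunt coefficient, -0.147064

This is a Gaunt coefficient — the integral of a triple product of spherical harmonics over the sphere.
Rules hold: Σm=0, L=16 even, 2≤6≤10.
N = 9·13·13 = 1521
Δ = 4!·4!·8!/17! = 1/15315300
Racah Σ t=0..4: t=0:+1/829440 t=1:−1/25920 t=2:+1/9216 t=3:−1/25920 t=4:+1/829440 = 7/207360
⇒ 3j(4 6 6; 0 0 0)² = 28/2431, sgn +1
Racah Σ t=3..4: t=3:−1/1451520 t=4:+1/483840 = 1/725760
⇒ 3j(4 6 6; -2 5 -3)² = 24/1547, sgn -1
4πI² = N·(3j₀)²·(3jₘ)² = 864/3179
I = -1·√(0.271784/4π) = -0.14706410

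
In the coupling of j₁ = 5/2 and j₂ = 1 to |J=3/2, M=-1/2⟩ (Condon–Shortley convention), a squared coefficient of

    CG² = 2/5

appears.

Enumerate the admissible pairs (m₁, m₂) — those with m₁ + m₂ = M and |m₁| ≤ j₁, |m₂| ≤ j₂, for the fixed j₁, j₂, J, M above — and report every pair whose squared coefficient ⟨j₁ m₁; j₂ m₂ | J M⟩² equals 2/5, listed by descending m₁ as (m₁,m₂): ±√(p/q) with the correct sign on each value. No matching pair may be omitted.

Admissible pairs with m₁+m₂ = M = -1/2: (-3/2,1), (-1/2,0), (1/2,-1)
  (m₁,m₂)=(1/2,-1): CG² = 1/5, CG = +√(1/5)
  (m₁,m₂)=(-1/2,0): CG² = 2/5, CG = −√(2/5)   ← matches the target
  (m₁,m₂)=(-3/2,1): CG² = 2/5, CG = +√(2/5)   ← matches the target
Pairs with CG² = 2/5: (-1/2,0): −√(2/5); (-3/2,1): +√(2/5)

(-1/2,0): −√(2/5); (-3/2,1): +√(2/5)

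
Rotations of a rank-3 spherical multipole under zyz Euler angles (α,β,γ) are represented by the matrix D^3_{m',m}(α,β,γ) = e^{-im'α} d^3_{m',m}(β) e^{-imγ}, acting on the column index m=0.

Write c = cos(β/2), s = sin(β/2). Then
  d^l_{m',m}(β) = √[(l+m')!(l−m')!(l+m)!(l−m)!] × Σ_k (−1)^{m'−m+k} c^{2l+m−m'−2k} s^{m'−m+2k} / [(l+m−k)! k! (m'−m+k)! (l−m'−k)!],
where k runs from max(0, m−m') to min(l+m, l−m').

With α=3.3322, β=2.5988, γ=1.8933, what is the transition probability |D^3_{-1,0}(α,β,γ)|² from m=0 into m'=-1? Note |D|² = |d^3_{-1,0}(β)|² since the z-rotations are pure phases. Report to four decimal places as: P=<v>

P=0.3556

Split into d^3_{-1,0}(β=2.5988) × two z-phases.
Half-angle: c=0.268077, s=0.963398. N=√(2·24·6·6)=41.569219
Admissible k: 1..3 (factorial args all ≥0)
  k=1: (−1)^0·41.5692/(12)·0.2681^5·0.9634^1 = +0.004621
  k=2: (−1)^1·41.5692/(4)·0.2681^3·0.9634^3 = -0.179022
  k=3: (−1)^2·41.5692/(12)·0.2681^1·0.9634^5 = +0.770686
d^3_{-1,0}(2.5988) = +0.004621 -0.179022 +0.770686 = +0.596285
|D^3_{-1,0}|² = |d^3_{-1,0}(β)|² = (+0.596285)² = 0.355555 (the z-rotation phases have unit modulus)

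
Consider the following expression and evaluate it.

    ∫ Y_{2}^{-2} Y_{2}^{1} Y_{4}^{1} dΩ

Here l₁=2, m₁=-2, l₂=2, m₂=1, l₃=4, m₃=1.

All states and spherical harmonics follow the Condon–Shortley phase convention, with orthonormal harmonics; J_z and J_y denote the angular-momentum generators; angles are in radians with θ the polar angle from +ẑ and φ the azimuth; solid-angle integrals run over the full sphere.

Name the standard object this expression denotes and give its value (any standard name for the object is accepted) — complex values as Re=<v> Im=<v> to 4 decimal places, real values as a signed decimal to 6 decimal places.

Gaunt coefficient, -0.090112

This is a Gaunt coefficient — the integral of a triple product of spherical harmonics over the sphere.
Checks pass: Σm=0; 8 even; l₃=4∈[0,4].
(2·2+1)(2·2+1)(2·4+1) = 225
Δ: 0! 4! 4! / 9! → 1/630
sum: t=0:+1/16 = 1/16
3j²(2 2 4; 0 0 0) = Δ·Π!·Σ² = 2/35  (sign +1)
sum: t=0:+1/144 = 1/144
3j²(2 2 4; -2 1 1) = Δ·Π!·Σ² = 1/126  (sign -1)
combine: 4πI² = 225·2/35·1/126 = 5/49
take √, sign -1: I = -0.09011188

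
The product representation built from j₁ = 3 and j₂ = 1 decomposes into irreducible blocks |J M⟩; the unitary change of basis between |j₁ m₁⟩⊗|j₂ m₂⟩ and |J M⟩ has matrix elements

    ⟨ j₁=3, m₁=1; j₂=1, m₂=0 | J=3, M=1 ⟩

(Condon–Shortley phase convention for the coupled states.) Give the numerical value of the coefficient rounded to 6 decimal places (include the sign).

triangle: 1!*5!*1!/8! = 120/40320
(j±m)!: 4!*2!*1!*1!*4!*2! = 2304
prefactor² = (2J+1)*Δ*N² = 48
  k=0: +1/(0!*1!*2!*1!*3!*0!) = 1/12
  k=1: −1/(1!*0!*1!*0!*4!*1!) = -1/24
Σ = 1/24  ⇒  CG² = 48*(1/24)² = 1/12
CG = +√(1/12) = +0.288675

+0.288675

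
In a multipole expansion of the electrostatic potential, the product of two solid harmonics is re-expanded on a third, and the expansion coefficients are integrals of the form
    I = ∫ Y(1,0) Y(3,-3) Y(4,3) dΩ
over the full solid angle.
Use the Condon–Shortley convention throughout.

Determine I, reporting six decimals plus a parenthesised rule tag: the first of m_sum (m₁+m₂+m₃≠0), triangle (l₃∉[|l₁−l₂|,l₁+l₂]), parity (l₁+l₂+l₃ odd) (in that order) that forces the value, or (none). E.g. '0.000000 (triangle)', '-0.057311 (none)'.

-0.162868 (none)

Checks pass: Σm=0; 8 even; l₃=4∈[2,4].
(2·1+1)(2·3+1)(2·4+1) = 189
Δ: 0! 2! 6! / 9! → 1/252
sum: t=0:+1/36 = 1/36
3j²(1 3 4; 0 0 0) = Δ·Π!·Σ² = 4/63  (sign +1)
sum: t=0:+1/720 = 1/720
3j²(1 3 4; 0 -3 3) = Δ·Π!·Σ² = 1/36  (sign -1)
combine: 4πI² = 189·4/63·1/36 = 1/3
take √, sign -1: I = -0.16286750
No selection rule forces the value: the integral is nonzero (none).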